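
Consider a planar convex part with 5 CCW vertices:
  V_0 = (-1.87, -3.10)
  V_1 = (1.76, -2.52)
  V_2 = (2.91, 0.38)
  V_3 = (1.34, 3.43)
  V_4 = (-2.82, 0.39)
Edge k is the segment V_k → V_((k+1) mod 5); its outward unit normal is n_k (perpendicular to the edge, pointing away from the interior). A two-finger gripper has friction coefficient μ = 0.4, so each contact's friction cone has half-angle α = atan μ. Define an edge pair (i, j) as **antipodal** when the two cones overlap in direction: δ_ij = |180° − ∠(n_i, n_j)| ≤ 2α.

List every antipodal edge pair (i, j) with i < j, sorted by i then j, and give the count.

α = atan 0.4 = 21.80°;  2α = 43.60°
n_0 = (+0.1578, -0.9875)
n_1 = (+0.9296, -0.3686)
n_2 = (+0.8891, +0.4577)
n_3 = (-0.5900, +0.8074)
n_4 = (-0.9649, -0.2626)
  (0,1): δ = 120.71°  ·
  (0,2): δ = 71.84°  ·
  (0,3): δ = 27.08°  ✓
  (0,4): δ = 96.15°  ·
  (1,2): δ = 131.13°  ·
  (1,3): δ = 32.21°  ✓
  (1,4): δ = 36.86°  ✓
  (2,3): δ = 81.08°  ·
  (2,4): δ = 12.01°  ✓
  (3,4): δ = 110.93°  ·
antipodal pairs: 4

count = 4; pairs: (0,3), (1,3), (1,4), (2,4)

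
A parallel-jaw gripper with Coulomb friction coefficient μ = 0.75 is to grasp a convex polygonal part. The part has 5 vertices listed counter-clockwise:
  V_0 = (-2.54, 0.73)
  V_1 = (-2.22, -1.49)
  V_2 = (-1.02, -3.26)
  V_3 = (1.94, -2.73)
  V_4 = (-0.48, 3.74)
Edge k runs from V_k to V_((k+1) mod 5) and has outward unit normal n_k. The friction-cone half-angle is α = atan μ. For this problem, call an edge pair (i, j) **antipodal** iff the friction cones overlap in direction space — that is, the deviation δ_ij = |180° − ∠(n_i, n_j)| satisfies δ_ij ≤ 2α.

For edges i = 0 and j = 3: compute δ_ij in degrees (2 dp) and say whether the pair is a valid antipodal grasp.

α = atan 0.75 = 36.87°;  2α = 73.74°
edge 0: e_0 = (+0.32, -2.22);  n_0 = (-0.9898, -0.1427)
edge 3: e_3 = (-2.42, +6.47);  n_3 = (+0.9366, +0.3503)
∠(n_0, n_3) = 167.69°
δ = |180° − 167.69°| = 12.31°
12.31° ≤ 2α = 73.74°  →  valid

δ = 12.31°, valid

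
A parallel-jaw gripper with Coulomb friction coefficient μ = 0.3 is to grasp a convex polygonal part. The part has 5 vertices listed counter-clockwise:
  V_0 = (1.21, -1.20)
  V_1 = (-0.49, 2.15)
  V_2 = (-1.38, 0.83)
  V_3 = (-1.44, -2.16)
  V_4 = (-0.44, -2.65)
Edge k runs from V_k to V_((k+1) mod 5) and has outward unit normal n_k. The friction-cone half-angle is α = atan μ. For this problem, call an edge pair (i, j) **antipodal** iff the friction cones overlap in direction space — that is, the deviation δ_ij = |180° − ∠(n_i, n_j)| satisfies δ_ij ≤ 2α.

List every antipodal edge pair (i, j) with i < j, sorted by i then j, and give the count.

count = 2; pairs: (0,2), (1,4)

α = atan 0.3 = 16.70°;  2α = 33.40°
n_0 = (+0.8917, +0.4525)
n_1 = (-0.8291, +0.5590)
n_2 = (-0.9998, +0.0201)
n_3 = (-0.4400, -0.8980)
n_4 = (+0.6601, -0.7512)
  (0,1): δ = 60.90°  ·
  (0,2): δ = 28.06°  ✓
  (0,3): δ = 36.99°  ·
  (0,4): δ = 104.40°  ·
  (1,2): δ = 147.16°  ·
  (1,3): δ = 82.12°  ·
  (1,4): δ = 14.70°  ✓
  (2,3): δ = 114.96°  ·
  (2,4): δ = 47.54°  ·
  (3,4): δ = 112.59°  ·
antipodal pairs: 2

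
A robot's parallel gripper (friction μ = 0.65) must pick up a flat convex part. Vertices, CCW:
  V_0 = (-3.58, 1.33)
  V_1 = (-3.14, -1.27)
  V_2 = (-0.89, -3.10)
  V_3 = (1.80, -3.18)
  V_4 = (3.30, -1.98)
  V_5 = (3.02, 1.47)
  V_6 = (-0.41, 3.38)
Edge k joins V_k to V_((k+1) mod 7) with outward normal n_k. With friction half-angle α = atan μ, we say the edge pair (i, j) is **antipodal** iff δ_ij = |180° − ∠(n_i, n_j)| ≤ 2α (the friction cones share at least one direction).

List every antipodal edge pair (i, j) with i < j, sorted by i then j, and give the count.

α = atan 0.65 = 33.02°;  2α = 66.05°
n_0 = (-0.9860, -0.1669)
n_1 = (-0.6310, -0.7758)
n_2 = (-0.0297, -0.9996)
n_3 = (+0.6247, -0.7809)
n_4 = (+0.9967, +0.0809)
n_5 = (+0.4865, +0.8737)
n_6 = (-0.5430, +0.8397)
  (0,1): δ = 138.73°  ·
  (0,2): δ = 101.31°  ·
  (0,3): δ = 60.95°  ✓
  (0,4): δ = 4.97°  ✓
  (0,5): δ = 51.28°  ✓
  (0,6): δ = 113.29°  ·
  (1,2): δ = 142.58°  ·
  (1,3): δ = 102.22°  ·
  (1,4): δ = 46.24°  ✓
  (1,5): δ = 10.01°  ✓
  (1,6): δ = 72.01°  ·
  (2,3): δ = 139.64°  ·
  (2,4): δ = 83.66°  ·
  (2,5): δ = 27.41°  ✓
  (2,6): δ = 34.59°  ✓
  (3,4): δ = 124.02°  ·
  (3,5): δ = 67.77°  ·
  (3,6): δ = 5.77°  ✓
  (4,5): δ = 123.75°  ·
  (4,6): δ = 61.75°  ✓
  (5,6): δ = 118.00°  ·
antipodal pairs: 9

count = 9; pairs: (0,3), (0,4), (0,5), (1,4), (1,5), (2,5), (2,6), (3,6), (4,6)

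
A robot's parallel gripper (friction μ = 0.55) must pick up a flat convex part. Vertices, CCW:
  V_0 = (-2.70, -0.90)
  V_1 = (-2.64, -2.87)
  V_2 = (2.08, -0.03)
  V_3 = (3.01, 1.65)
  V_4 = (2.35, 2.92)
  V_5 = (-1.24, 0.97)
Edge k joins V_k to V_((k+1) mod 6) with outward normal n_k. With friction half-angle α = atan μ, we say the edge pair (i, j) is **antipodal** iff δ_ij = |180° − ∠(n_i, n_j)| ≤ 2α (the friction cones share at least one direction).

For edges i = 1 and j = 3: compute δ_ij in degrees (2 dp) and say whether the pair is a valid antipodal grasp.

α = atan 0.55 = 28.81°;  2α = 57.62°
edge 1: e_1 = (+4.72, +2.84);  n_1 = (+0.5156, -0.8569)
edge 3: e_3 = (-0.66, +1.27);  n_3 = (+0.8873, +0.4611)
∠(n_1, n_3) = 86.43°
δ = |180° − 86.43°| = 93.57°
93.57° > 2α = 57.62°  →  invalid

δ = 93.57°, invalid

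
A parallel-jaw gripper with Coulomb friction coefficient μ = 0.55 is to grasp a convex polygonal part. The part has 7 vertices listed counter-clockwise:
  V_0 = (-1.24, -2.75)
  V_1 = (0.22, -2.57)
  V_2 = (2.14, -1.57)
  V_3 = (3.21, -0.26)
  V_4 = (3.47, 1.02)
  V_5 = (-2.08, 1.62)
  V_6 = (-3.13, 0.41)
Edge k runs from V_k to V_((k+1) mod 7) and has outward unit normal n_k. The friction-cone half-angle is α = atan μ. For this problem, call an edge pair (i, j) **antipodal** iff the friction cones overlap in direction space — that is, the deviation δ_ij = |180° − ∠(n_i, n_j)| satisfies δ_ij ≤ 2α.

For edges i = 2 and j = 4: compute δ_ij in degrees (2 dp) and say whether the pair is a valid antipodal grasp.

α = atan 0.55 = 28.81°;  2α = 57.62°
edge 2: e_2 = (+1.07, +1.31);  n_2 = (+0.7745, -0.6326)
edge 4: e_4 = (-5.55, +0.60);  n_4 = (+0.1075, +0.9942)
∠(n_2, n_4) = 123.07°
δ = |180° − 123.07°| = 56.93°
56.93° ≤ 2α = 57.62°  →  valid

δ = 56.93°, valid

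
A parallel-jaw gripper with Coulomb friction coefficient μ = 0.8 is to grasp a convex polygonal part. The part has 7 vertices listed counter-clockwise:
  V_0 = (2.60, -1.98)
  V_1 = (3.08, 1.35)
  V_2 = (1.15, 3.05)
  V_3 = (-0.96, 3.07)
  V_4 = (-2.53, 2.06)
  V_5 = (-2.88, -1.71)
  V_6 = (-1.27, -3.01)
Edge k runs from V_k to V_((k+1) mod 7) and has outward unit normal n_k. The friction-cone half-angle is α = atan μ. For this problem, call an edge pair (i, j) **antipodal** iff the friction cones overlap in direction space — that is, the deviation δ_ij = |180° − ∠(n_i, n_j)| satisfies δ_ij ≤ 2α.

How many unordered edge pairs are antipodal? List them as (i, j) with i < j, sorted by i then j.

α = atan 0.8 = 38.66°;  2α = 77.32°
n_0 = (+0.9898, -0.1427)
n_1 = (+0.6610, +0.7504)
n_2 = (+0.0095, +1.0000)
n_3 = (-0.5410, +0.8410)
n_4 = (-0.9957, +0.0924)
n_5 = (-0.6282, -0.7780)
n_6 = (+0.2572, -0.9664)
  (0,1): δ = 123.17°  ·
  (0,2): δ = 82.34°  ·
  (0,3): δ = 49.04°  ✓
  (0,4): δ = 2.90°  ✓
  (0,5): δ = 59.28°  ✓
  (0,6): δ = 113.11°  ·
  (1,2): δ = 139.17°  ·
  (1,3): δ = 105.87°  ·
  (1,4): δ = 53.93°  ✓
  (1,5): δ = 2.46°  ✓
  (1,6): δ = 56.28°  ✓
  (2,3): δ = 146.70°  ·
  (2,4): δ = 94.76°  ·
  (2,5): δ = 38.38°  ✓
  (2,6): δ = 15.45°  ✓
  (3,4): δ = 128.06°  ·
  (3,5): δ = 71.67°  ✓
  (3,6): δ = 17.85°  ✓
  (4,5): δ = 123.62°  ·
  (4,6): δ = 69.79°  ✓
  (5,6): δ = 126.18°  ·
antipodal pairs: 11

count = 11; pairs: (0,3), (0,4), (0,5), (1,4), (1,5), (1,6), (2,5), (2,6), (3,5), (3,6), (4,6)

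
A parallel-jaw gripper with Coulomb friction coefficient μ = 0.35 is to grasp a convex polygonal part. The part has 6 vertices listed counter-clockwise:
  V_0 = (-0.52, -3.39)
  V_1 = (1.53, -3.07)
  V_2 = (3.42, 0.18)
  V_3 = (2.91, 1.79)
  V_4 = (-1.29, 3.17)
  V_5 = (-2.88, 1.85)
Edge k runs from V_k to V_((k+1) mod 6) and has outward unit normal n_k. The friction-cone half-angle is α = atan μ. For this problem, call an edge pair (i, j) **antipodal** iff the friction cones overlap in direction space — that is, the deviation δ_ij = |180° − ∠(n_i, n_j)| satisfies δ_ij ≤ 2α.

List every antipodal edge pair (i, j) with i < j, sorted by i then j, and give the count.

α = atan 0.35 = 19.29°;  2α = 38.58°
n_0 = (+0.1542, -0.9880)
n_1 = (+0.8645, -0.5027)
n_2 = (+0.9533, +0.3020)
n_3 = (+0.3122, +0.9500)
n_4 = (-0.6388, +0.7694)
n_5 = (-0.9118, -0.4107)
  (0,1): δ = 129.05°  ·
  (0,2): δ = 81.30°  ·
  (0,3): δ = 27.06°  ✓
  (0,4): δ = 30.83°  ✓
  (0,5): δ = 105.37°  ·
  (1,2): δ = 132.24°  ·
  (1,3): δ = 78.01°  ·
  (1,4): δ = 20.12°  ✓
  (1,5): δ = 54.43°  ·
  (2,3): δ = 125.77°  ·
  (2,4): δ = 67.88°  ·
  (2,5): δ = 6.67°  ✓
  (3,4): δ = 122.11°  ·
  (3,5): δ = 47.57°  ·
  (4,5): δ = 105.45°  ·
antipodal pairs: 4

count = 4; pairs: (0,3), (0,4), (1,4), (2,5)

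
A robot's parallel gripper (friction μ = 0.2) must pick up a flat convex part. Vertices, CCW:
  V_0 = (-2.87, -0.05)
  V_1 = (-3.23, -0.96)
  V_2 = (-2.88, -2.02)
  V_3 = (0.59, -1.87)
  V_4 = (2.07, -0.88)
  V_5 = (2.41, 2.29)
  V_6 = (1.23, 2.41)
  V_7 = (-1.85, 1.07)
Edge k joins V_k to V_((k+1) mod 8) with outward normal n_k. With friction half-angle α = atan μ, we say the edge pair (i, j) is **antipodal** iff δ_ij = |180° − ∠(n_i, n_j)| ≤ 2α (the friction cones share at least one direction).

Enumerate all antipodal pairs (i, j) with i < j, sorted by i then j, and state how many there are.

count = 5; pairs: (0,4), (2,5), (2,6), (3,6), (3,7)

α = atan 0.2 = 11.31°;  2α = 22.62°
n_0 = (-0.9299, +0.3679)
n_1 = (-0.9496, -0.3135)
n_2 = (+0.0432, -0.9991)
n_3 = (+0.5560, -0.8312)
n_4 = (+0.9943, -0.1066)
n_5 = (+0.1012, +0.9949)
n_6 = (-0.3989, +0.9170)
n_7 = (-0.7393, +0.6733)
  (0,1): δ = 140.14°  ·
  (0,2): δ = 65.94°  ·
  (0,3): δ = 34.64°  ·
  (0,4): δ = 15.46°  ✓
  (0,5): δ = 105.78°  ·
  (0,6): δ = 135.10°  ·
  (0,7): δ = 159.26°  ·
  (1,2): δ = 105.80°  ·
  (1,3): δ = 74.49°  ·
  (1,4): δ = 24.39°  ·
  (1,5): δ = 65.92°  ·
  (1,6): δ = 95.24°  ·
  (1,7): δ = 119.40°  ·
  (2,3): δ = 148.70°  ·
  (2,4): δ = 98.60°  ·
  (2,5): δ = 8.28°  ✓
  (2,6): δ = 21.04°  ✓
  (2,7): δ = 45.20°  ·
  (3,4): δ = 129.90°  ·
  (3,5): δ = 39.59°  ·
  (3,6): δ = 10.27°  ✓
  (3,7): δ = 13.90°  ✓
  (4,5): δ = 89.68°  ·
  (4,6): δ = 60.37°  ·
  (4,7): δ = 36.20°  ·
  (5,6): δ = 150.68°  ·
  (5,7): δ = 126.52°  ·
  (6,7): δ = 155.84°  ·
antipodal pairs: 5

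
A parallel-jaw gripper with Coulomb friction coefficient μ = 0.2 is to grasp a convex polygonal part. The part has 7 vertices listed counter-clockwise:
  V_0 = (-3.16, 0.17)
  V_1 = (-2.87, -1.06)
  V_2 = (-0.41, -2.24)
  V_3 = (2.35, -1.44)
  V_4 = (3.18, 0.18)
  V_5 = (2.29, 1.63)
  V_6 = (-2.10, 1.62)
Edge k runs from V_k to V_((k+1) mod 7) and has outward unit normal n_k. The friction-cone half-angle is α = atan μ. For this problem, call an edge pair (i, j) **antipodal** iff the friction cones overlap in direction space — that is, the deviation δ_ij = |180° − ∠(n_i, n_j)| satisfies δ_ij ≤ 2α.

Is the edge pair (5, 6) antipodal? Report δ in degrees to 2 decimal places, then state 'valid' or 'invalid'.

δ = 126.30°, invalid

α = atan 0.2 = 11.31°;  2α = 22.62°
edge 5: e_5 = (-4.39, -0.01);  n_5 = (-0.0023, +1.0000)
edge 6: e_6 = (-1.06, -1.45);  n_6 = (-0.8073, +0.5902)
∠(n_5, n_6) = 53.70°
δ = |180° − 53.70°| = 126.30°
126.30° > 2α = 22.62°  →  invalid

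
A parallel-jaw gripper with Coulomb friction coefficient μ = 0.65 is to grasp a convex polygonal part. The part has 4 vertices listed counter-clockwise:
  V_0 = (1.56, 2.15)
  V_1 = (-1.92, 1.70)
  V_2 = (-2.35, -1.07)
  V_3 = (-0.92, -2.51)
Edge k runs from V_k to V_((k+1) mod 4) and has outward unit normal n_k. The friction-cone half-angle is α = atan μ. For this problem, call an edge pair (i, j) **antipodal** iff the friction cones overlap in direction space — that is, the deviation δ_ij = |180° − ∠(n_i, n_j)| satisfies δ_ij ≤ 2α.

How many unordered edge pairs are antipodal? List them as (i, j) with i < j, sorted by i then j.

count = 3; pairs: (0,2), (0,3), (1,3)

α = atan 0.65 = 33.02°;  2α = 66.05°
n_0 = (-0.1282, +0.9917)
n_1 = (-0.9882, +0.1534)
n_2 = (-0.7096, -0.7046)
n_3 = (+0.8828, -0.4698)
  (0,1): δ = 106.19°  ·
  (0,2): δ = 52.57°  ✓
  (0,3): δ = 54.61°  ✓
  (1,2): δ = 126.38°  ·
  (1,3): δ = 19.20°  ✓
  (2,3): δ = 72.82°  ·
antipodal pairs: 3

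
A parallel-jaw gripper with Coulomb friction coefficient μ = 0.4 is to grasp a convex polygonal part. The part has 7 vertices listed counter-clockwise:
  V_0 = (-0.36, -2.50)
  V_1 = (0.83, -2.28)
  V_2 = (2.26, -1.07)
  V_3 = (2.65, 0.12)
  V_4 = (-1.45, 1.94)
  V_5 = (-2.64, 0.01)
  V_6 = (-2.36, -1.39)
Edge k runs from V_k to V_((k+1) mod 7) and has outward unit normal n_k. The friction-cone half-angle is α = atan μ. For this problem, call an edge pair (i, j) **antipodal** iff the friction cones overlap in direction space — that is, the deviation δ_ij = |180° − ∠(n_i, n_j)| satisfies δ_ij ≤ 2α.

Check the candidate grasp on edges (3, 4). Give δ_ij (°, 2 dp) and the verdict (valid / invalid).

δ = 97.72°, invalid

α = atan 0.4 = 21.80°;  2α = 43.60°
edge 3: e_3 = (-4.10, +1.82);  n_3 = (+0.4057, +0.9140)
edge 4: e_4 = (-1.19, -1.93);  n_4 = (-0.8512, +0.5248)
∠(n_3, n_4) = 82.28°
δ = |180° − 82.28°| = 97.72°
97.72° > 2α = 43.60°  →  invalid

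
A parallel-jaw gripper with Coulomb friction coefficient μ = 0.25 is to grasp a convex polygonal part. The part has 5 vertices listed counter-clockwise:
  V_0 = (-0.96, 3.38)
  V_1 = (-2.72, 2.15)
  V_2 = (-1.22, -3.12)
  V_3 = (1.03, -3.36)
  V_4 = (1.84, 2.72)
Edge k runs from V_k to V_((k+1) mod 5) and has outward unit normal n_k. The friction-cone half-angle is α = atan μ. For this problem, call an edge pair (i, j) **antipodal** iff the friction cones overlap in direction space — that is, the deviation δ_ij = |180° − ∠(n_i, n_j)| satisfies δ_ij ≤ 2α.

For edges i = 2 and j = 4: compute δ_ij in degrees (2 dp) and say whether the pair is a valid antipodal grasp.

δ = 7.17°, valid

α = atan 0.25 = 14.04°;  2α = 28.07°
edge 2: e_2 = (+2.25, -0.24);  n_2 = (-0.1061, -0.9944)
edge 4: e_4 = (-2.80, +0.66);  n_4 = (+0.2294, +0.9733)
∠(n_2, n_4) = 172.83°
δ = |180° − 172.83°| = 7.17°
7.17° ≤ 2α = 28.07°  →  valid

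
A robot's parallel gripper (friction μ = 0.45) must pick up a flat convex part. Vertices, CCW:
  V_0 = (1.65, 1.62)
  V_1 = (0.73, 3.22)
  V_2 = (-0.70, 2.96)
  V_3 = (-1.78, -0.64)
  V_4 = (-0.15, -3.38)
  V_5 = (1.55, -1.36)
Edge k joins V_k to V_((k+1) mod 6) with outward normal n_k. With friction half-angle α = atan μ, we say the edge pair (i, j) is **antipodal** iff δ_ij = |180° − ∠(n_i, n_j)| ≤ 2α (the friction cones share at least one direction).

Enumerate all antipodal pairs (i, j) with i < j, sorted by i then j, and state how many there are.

α = atan 0.45 = 24.23°;  2α = 48.46°
n_0 = (+0.8669, +0.4985)
n_1 = (-0.1789, +0.9839)
n_2 = (-0.9578, +0.2873)
n_3 = (-0.8594, -0.5113)
n_4 = (+0.7651, -0.6439)
n_5 = (+0.9994, -0.0335)
  (0,1): δ = 109.59°  ·
  (0,2): δ = 46.60°  ✓
  (0,3): δ = 0.85°  ✓
  (0,4): δ = 110.02°  ·
  (0,5): δ = 148.18°  ·
  (1,2): δ = 117.00°  ·
  (1,3): δ = 69.56°  ·
  (1,4): δ = 39.61°  ✓
  (1,5): δ = 77.77°  ·
  (2,3): δ = 132.55°  ·
  (2,4): δ = 23.38°  ✓
  (2,5): δ = 14.78°  ✓
  (3,4): δ = 70.83°  ·
  (3,5): δ = 32.67°  ✓
  (4,5): δ = 141.84°  ·
antipodal pairs: 6

count = 6; pairs: (0,2), (0,3), (1,4), (2,4), (2,5), (3,5)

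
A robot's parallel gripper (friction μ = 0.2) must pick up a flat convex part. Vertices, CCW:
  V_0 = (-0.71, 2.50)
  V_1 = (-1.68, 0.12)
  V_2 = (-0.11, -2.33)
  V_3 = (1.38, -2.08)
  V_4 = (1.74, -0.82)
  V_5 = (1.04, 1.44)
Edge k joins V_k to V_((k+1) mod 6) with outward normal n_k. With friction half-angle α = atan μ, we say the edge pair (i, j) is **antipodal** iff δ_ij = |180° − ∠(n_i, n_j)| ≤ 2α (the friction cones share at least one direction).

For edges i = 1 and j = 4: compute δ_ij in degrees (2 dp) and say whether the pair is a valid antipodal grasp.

δ = 15.44°, valid

α = atan 0.2 = 11.31°;  2α = 22.62°
edge 1: e_1 = (+1.57, -2.45);  n_1 = (-0.8420, -0.5395)
edge 4: e_4 = (-0.70, +2.26);  n_4 = (+0.9552, +0.2959)
∠(n_1, n_4) = 164.56°
δ = |180° − 164.56°| = 15.44°
15.44° ≤ 2α = 22.62°  →  valid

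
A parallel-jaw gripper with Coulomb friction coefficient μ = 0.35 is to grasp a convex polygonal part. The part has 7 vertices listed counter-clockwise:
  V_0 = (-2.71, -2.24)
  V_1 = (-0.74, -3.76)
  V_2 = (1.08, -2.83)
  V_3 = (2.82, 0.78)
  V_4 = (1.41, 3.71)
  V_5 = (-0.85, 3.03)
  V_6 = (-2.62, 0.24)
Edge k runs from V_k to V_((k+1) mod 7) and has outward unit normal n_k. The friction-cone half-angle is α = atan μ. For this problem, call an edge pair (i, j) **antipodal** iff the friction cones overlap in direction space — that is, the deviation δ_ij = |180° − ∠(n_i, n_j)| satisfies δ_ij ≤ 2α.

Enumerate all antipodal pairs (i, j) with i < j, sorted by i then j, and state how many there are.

α = atan 0.35 = 19.29°;  2α = 38.58°
n_0 = (-0.6109, -0.7917)
n_1 = (+0.4550, -0.8905)
n_2 = (+0.9008, -0.4342)
n_3 = (+0.9011, +0.4336)
n_4 = (-0.2881, +0.9576)
n_5 = (-0.8444, +0.5357)
n_6 = (-0.9993, +0.0363)
  (0,1): δ = 115.28°  ·
  (0,2): δ = 78.08°  ·
  (0,3): δ = 26.65°  ✓
  (0,4): δ = 54.40°  ·
  (0,5): δ = 95.26°  ·
  (0,6): δ = 125.57°  ·
  (1,2): δ = 142.80°  ·
  (1,3): δ = 91.37°  ·
  (1,4): δ = 10.32°  ✓
  (1,5): δ = 30.54°  ✓
  (1,6): δ = 60.86°  ·
  (2,3): δ = 128.57°  ·
  (2,4): δ = 47.52°  ·
  (2,5): δ = 6.66°  ✓
  (2,6): δ = 23.66°  ✓
  (3,4): δ = 98.95°  ·
  (3,5): δ = 58.09°  ·
  (3,6): δ = 27.78°  ✓
  (4,5): δ = 139.14°  ·
  (4,6): δ = 108.82°  ·
  (5,6): δ = 149.69°  ·
antipodal pairs: 6

count = 6; pairs: (0,3), (1,4), (1,5), (2,5), (2,6), (3,6)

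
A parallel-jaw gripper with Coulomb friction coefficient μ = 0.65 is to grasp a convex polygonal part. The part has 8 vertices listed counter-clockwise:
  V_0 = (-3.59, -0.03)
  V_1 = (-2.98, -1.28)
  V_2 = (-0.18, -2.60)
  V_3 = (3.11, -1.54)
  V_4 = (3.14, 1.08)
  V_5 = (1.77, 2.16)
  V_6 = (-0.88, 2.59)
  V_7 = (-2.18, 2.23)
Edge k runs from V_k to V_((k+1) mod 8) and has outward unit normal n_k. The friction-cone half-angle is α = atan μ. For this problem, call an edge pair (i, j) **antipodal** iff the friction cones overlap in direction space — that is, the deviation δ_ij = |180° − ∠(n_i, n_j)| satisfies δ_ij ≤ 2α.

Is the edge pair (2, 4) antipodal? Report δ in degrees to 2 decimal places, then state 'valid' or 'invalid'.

δ = 56.11°, valid

α = atan 0.65 = 33.02°;  2α = 66.05°
edge 2: e_2 = (+3.29, +1.06);  n_2 = (+0.3067, -0.9518)
edge 4: e_4 = (-1.37, +1.08);  n_4 = (+0.6191, +0.7853)
∠(n_2, n_4) = 123.89°
δ = |180° − 123.89°| = 56.11°
56.11° ≤ 2α = 66.05°  →  valid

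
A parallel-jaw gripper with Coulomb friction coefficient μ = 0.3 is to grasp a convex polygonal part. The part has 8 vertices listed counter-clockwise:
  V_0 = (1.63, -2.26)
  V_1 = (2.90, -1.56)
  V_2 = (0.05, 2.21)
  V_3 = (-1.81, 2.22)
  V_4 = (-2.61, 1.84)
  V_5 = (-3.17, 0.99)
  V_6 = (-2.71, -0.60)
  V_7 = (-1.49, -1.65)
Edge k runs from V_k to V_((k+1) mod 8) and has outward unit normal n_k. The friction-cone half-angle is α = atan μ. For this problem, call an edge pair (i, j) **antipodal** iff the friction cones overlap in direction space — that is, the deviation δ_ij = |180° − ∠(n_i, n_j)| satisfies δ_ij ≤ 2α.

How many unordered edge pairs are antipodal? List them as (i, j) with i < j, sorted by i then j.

count = 6; pairs: (0,2), (0,3), (0,4), (1,5), (1,6), (2,7)

α = atan 0.3 = 16.70°;  2α = 33.40°
n_0 = (+0.4827, -0.8758)
n_1 = (+0.7977, +0.6030)
n_2 = (+0.0054, +1.0000)
n_3 = (-0.4291, +0.9033)
n_4 = (-0.8351, +0.5502)
n_5 = (-0.9606, -0.2779)
n_6 = (-0.6523, -0.7579)
n_7 = (-0.1919, -0.9814)
  (0,1): δ = 81.77°  ·
  (0,2): δ = 29.17°  ✓
  (0,3): δ = 3.46°  ✓
  (0,4): δ = 27.76°  ✓
  (0,5): δ = 77.27°  ·
  (0,6): δ = 110.42°  ·
  (0,7): δ = 140.07°  ·
  (1,2): δ = 127.40°  ·
  (1,3): δ = 101.68°  ·
  (1,4): δ = 70.47°  ·
  (1,5): δ = 20.95°  ✓
  (1,6): δ = 12.19°  ✓
  (1,7): δ = 41.85°  ·
  (2,3): δ = 154.28°  ·
  (2,4): δ = 123.07°  ·
  (2,5): δ = 73.56°  ·
  (2,6): δ = 40.41°  ·
  (2,7): δ = 10.75°  ✓
  (3,4): δ = 148.79°  ·
  (3,5): δ = 99.27°  ·
  (3,6): δ = 66.12°  ·
  (3,7): δ = 36.47°  ·
  (4,5): δ = 130.49°  ·
  (4,6): δ = 97.34°  ·
  (4,7): δ = 67.68°  ·
  (5,6): δ = 146.85°  ·
  (5,7): δ = 117.20°  ·
  (6,7): δ = 150.35°  ·
antipodal pairs: 6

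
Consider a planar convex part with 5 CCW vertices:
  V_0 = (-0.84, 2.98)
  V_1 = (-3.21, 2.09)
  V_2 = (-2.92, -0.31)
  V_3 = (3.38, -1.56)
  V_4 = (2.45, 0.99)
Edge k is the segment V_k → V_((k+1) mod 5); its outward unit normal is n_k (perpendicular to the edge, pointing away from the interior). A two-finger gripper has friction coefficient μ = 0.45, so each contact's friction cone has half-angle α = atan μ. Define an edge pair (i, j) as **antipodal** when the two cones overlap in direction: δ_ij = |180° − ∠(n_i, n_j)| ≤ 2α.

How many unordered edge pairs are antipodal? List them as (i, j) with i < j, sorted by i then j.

count = 3; pairs: (0,2), (1,3), (2,4)

α = atan 0.45 = 24.23°;  2α = 48.46°
n_0 = (-0.3516, +0.9362)
n_1 = (-0.9928, -0.1200)
n_2 = (-0.1946, -0.9809)
n_3 = (+0.9395, +0.3426)
n_4 = (+0.5176, +0.8557)
  (0,1): δ = 103.69°  ·
  (0,2): δ = 31.80°  ✓
  (0,3): δ = 89.45°  ·
  (0,4): δ = 128.25°  ·
  (1,2): δ = 108.11°  ·
  (1,3): δ = 13.15°  ✓
  (1,4): δ = 51.94°  ·
  (2,3): δ = 58.74°  ·
  (2,4): δ = 19.95°  ✓
  (3,4): δ = 141.21°  ·
antipodal pairs: 3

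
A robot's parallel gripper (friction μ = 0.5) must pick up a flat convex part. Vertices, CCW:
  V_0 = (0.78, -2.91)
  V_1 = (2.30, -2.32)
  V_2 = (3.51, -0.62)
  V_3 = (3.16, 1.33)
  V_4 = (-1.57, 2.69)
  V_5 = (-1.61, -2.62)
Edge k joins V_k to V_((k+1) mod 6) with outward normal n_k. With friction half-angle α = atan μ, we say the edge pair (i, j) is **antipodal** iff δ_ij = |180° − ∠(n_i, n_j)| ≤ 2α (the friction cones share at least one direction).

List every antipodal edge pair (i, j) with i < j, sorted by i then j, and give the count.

α = atan 0.5 = 26.57°;  2α = 53.13°
n_0 = (+0.3619, -0.9322)
n_1 = (+0.8147, -0.5799)
n_2 = (+0.9843, +0.1767)
n_3 = (+0.2763, +0.9611)
n_4 = (-1.0000, +0.0075)
n_5 = (-0.1205, -0.9927)
  (0,1): δ = 146.66°  ·
  (0,2): δ = 101.04°  ·
  (0,3): δ = 37.26°  ✓
  (0,4): δ = 68.35°  ·
  (0,5): δ = 151.87°  ·
  (1,2): δ = 134.38°  ·
  (1,3): δ = 70.60°  ·
  (1,4): δ = 35.01°  ✓
  (1,5): δ = 118.52°  ·
  (2,3): δ = 116.22°  ·
  (2,4): δ = 10.61°  ✓
  (2,5): δ = 72.91°  ·
  (3,4): δ = 74.39°  ·
  (3,5): δ = 9.12°  ✓
  (4,5): δ = 96.49°  ·
antipodal pairs: 4

count = 4; pairs: (0,3), (1,4), (2,4), (3,5)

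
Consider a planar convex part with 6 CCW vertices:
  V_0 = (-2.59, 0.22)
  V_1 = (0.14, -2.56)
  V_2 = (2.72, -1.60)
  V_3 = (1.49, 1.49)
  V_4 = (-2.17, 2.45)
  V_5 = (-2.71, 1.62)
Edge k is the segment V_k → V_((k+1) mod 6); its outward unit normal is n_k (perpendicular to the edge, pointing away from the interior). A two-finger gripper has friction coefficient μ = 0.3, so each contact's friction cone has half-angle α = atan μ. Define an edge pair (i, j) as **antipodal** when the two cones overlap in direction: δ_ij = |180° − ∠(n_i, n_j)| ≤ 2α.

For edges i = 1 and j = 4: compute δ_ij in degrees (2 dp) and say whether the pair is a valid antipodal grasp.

δ = 36.54°, invalid

α = atan 0.3 = 16.70°;  2α = 33.40°
edge 1: e_1 = (+2.58, +0.96);  n_1 = (+0.3487, -0.9372)
edge 4: e_4 = (-0.54, -0.83);  n_4 = (-0.8382, +0.5453)
∠(n_1, n_4) = 143.46°
δ = |180° − 143.46°| = 36.54°
36.54° > 2α = 33.40°  →  invalid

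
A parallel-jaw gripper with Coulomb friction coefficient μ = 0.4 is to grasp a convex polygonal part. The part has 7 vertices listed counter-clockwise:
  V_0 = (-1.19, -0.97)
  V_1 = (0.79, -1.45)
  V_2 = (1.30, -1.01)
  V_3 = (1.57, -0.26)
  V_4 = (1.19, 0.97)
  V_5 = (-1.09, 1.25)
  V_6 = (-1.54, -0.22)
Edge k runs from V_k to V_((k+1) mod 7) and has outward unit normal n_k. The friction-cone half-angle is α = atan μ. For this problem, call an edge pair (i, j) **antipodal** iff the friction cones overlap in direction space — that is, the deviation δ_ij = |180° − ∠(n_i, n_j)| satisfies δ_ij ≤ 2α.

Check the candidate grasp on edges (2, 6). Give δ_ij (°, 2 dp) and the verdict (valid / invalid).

δ = 44.82°, invalid

α = atan 0.4 = 21.80°;  2α = 43.60°
edge 2: e_2 = (+0.27, +0.75);  n_2 = (+0.9409, -0.3387)
edge 6: e_6 = (+0.35, -0.75);  n_6 = (-0.9062, -0.4229)
∠(n_2, n_6) = 135.18°
δ = |180° − 135.18°| = 44.82°
44.82° > 2α = 43.60°  →  invalid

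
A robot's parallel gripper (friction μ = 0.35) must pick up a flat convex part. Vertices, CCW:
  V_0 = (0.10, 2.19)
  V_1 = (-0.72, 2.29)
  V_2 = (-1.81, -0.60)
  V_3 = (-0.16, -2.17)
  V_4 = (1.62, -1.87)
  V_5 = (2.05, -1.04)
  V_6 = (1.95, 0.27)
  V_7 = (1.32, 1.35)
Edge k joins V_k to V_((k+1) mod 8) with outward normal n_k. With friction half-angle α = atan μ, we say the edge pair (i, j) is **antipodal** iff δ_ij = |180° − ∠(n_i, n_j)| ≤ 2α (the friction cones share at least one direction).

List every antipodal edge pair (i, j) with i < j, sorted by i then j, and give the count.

count = 6; pairs: (0,2), (0,3), (1,4), (1,5), (2,6), (2,7)

α = atan 0.35 = 19.29°;  2α = 38.58°
n_0 = (+0.1211, +0.9926)
n_1 = (-0.9357, +0.3529)
n_2 = (-0.6893, -0.7245)
n_3 = (+0.1662, -0.9861)
n_4 = (+0.8879, -0.4600)
n_5 = (+0.9971, +0.0761)
n_6 = (+0.8638, +0.5039)
n_7 = (+0.5671, +0.8236)
  (0,1): δ = 103.71°  ·
  (0,2): δ = 36.62°  ✓
  (0,3): δ = 16.52°  ✓
  (0,4): δ = 69.57°  ·
  (0,5): δ = 101.32°  ·
  (0,6): δ = 127.21°  ·
  (0,7): δ = 152.40°  ·
  (1,2): δ = 112.91°  ·
  (1,3): δ = 59.77°  ·
  (1,4): δ = 6.72°  ✓
  (1,5): δ = 25.03°  ✓
  (1,6): δ = 50.92°  ·
  (1,7): δ = 76.12°  ·
  (2,3): δ = 126.86°  ·
  (2,4): δ = 73.81°  ·
  (2,5): δ = 42.06°  ·
  (2,6): δ = 16.17°  ✓
  (2,7): δ = 9.03°  ✓
  (3,4): δ = 126.95°  ·
  (3,5): δ = 95.20°  ·
  (3,6): δ = 69.31°  ·
  (3,7): δ = 44.12°  ·
  (4,5): δ = 148.25°  ·
  (4,6): δ = 122.36°  ·
  (4,7): δ = 97.16°  ·
  (5,6): δ = 154.11°  ·
  (5,7): δ = 128.91°  ·
  (6,7): δ = 154.80°  ·
antipodal pairs: 6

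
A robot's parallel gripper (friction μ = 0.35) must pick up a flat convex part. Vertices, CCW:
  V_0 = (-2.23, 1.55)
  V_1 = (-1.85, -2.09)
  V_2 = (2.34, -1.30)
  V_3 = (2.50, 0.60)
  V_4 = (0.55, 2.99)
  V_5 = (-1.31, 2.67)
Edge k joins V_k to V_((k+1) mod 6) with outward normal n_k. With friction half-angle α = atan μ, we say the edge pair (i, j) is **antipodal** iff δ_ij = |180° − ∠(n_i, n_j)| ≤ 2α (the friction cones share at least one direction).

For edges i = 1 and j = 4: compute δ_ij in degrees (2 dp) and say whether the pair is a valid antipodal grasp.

α = atan 0.35 = 19.29°;  2α = 38.58°
edge 1: e_1 = (+4.19, +0.79);  n_1 = (+0.1853, -0.9827)
edge 4: e_4 = (-1.86, -0.32);  n_4 = (-0.1696, +0.9855)
∠(n_1, n_4) = 179.08°
δ = |180° − 179.08°| = 0.92°
0.92° ≤ 2α = 38.58°  →  valid

δ = 0.92°, valid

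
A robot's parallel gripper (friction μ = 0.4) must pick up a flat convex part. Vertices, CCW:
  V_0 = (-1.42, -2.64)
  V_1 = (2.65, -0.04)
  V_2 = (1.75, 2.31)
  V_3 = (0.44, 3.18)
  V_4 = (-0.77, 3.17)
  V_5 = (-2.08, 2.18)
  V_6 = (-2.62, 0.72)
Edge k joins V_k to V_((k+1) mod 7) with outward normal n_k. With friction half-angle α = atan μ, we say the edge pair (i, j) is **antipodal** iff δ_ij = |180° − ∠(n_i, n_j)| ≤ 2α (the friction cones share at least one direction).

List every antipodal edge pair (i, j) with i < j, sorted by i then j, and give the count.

count = 6; pairs: (0,3), (0,4), (0,5), (1,5), (1,6), (2,6)

α = atan 0.4 = 21.80°;  2α = 43.60°
n_0 = (+0.5383, -0.8427)
n_1 = (+0.9339, +0.3576)
n_2 = (+0.5532, +0.8330)
n_3 = (-0.0083, +1.0000)
n_4 = (-0.6029, +0.7978)
n_5 = (-0.9379, +0.3469)
n_6 = (-0.9417, -0.3363)
  (0,1): δ = 101.62°  ·
  (0,2): δ = 66.16°  ·
  (0,3): δ = 32.10°  ✓
  (0,4): δ = 4.51°  ✓
  (0,5): δ = 37.13°  ✓
  (0,6): δ = 77.08°  ·
  (1,2): δ = 144.54°  ·
  (1,3): δ = 110.48°  ·
  (1,4): δ = 73.88°  ·
  (1,5): δ = 41.25°  ✓
  (1,6): δ = 1.30°  ✓
  (2,3): δ = 145.94°  ·
  (2,4): δ = 109.33°  ·
  (2,5): δ = 76.71°  ·
  (2,6): δ = 36.76°  ✓
  (3,4): δ = 143.39°  ·
  (3,5): δ = 110.77°  ·
  (3,6): δ = 70.82°  ·
  (4,5): δ = 147.38°  ·
  (4,6): δ = 107.43°  ·
  (5,6): δ = 140.05°  ·
antipodal pairs: 6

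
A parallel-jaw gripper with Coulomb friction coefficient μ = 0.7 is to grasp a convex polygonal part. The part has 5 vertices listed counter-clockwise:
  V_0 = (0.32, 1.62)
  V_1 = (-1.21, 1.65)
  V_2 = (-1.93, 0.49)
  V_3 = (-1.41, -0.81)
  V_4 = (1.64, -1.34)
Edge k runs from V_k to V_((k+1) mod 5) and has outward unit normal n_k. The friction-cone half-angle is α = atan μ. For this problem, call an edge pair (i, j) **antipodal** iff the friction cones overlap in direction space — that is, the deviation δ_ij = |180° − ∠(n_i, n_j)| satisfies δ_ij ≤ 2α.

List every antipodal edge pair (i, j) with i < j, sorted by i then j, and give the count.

count = 6; pairs: (0,2), (0,3), (1,3), (1,4), (2,4), (3,4)

α = atan 0.7 = 34.99°;  2α = 69.98°
n_0 = (+0.0196, +0.9998)
n_1 = (-0.8496, +0.5274)
n_2 = (-0.9285, -0.3714)
n_3 = (-0.1712, -0.9852)
n_4 = (+0.9133, +0.4073)
  (0,1): δ = 120.70°  ·
  (0,2): δ = 67.08°  ✓
  (0,3): δ = 8.73°  ✓
  (0,4): δ = 115.16°  ·
  (1,2): δ = 126.37°  ·
  (1,3): δ = 68.03°  ✓
  (1,4): δ = 55.86°  ✓
  (2,3): δ = 121.66°  ·
  (2,4): δ = 2.23°  ✓
  (3,4): δ = 56.11°  ✓
antipodal pairs: 6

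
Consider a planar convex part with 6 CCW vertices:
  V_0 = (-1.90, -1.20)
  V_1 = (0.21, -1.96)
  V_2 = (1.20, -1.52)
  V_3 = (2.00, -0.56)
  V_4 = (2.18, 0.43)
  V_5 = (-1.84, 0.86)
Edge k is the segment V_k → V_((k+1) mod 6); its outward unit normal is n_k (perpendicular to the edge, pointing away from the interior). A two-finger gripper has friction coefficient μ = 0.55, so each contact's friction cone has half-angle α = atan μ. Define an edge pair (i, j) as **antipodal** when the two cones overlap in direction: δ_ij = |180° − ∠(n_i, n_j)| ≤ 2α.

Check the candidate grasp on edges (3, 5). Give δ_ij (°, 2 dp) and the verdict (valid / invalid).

α = atan 0.55 = 28.81°;  2α = 57.62°
edge 3: e_3 = (+0.18, +0.99);  n_3 = (+0.9839, -0.1789)
edge 5: e_5 = (-0.06, -2.06);  n_5 = (-0.9996, +0.0291)
∠(n_3, n_5) = 171.36°
δ = |180° − 171.36°| = 8.64°
8.64° ≤ 2α = 57.62°  →  valid

δ = 8.64°, valid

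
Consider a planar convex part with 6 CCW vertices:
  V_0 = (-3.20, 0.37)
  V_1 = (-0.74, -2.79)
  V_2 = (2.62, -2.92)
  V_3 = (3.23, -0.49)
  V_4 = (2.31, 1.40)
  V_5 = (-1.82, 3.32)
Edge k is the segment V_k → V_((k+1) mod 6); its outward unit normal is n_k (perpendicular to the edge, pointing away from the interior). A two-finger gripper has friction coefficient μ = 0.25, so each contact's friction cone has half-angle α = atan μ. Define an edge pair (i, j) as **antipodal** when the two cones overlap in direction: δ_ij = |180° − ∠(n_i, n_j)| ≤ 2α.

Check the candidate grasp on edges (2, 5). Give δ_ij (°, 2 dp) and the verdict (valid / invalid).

α = atan 0.25 = 14.04°;  2α = 28.07°
edge 2: e_2 = (+0.61, +2.43);  n_2 = (+0.9699, -0.2435)
edge 5: e_5 = (-1.38, -2.95);  n_5 = (-0.9058, +0.4237)
∠(n_2, n_5) = 169.02°
δ = |180° − 169.02°| = 10.98°
10.98° ≤ 2α = 28.07°  →  valid

δ = 10.98°, valid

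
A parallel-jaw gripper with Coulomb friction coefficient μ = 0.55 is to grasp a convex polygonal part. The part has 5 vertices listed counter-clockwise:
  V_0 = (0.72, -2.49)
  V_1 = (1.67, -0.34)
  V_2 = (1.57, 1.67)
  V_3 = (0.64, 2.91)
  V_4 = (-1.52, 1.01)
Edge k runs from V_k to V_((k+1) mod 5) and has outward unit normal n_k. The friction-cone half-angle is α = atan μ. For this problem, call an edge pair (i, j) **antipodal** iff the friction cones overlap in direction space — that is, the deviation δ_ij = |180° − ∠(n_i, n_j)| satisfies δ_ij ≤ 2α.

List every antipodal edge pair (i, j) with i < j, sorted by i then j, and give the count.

α = atan 0.55 = 28.81°;  2α = 57.62°
n_0 = (+0.9147, -0.4042)
n_1 = (+0.9988, +0.0497)
n_2 = (+0.8000, +0.6000)
n_3 = (-0.6605, +0.7509)
n_4 = (-0.8423, -0.5391)
  (0,1): δ = 153.31°  ·
  (0,2): δ = 119.29°  ·
  (0,3): δ = 24.83°  ✓
  (0,4): δ = 56.46°  ✓
  (1,2): δ = 145.98°  ·
  (1,3): δ = 51.51°  ✓
  (1,4): δ = 29.77°  ✓
  (2,3): δ = 85.53°  ·
  (2,4): δ = 4.25°  ✓
  (3,4): δ = 98.72°  ·
antipodal pairs: 5

count = 5; pairs: (0,3), (0,4), (1,3), (1,4), (2,4)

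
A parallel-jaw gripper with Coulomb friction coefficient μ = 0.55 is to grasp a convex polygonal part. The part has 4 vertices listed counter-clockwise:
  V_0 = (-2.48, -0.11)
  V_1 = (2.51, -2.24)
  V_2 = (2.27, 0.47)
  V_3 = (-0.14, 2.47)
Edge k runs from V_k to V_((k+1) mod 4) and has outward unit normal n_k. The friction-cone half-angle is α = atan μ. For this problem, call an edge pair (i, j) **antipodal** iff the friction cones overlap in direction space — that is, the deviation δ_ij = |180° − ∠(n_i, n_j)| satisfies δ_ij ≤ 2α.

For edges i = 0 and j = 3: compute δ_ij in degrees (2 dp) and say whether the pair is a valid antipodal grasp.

δ = 70.91°, invalid

α = atan 0.55 = 28.81°;  2α = 57.62°
edge 0: e_0 = (+4.99, -2.13);  n_0 = (-0.3926, -0.9197)
edge 3: e_3 = (-2.34, -2.58);  n_3 = (-0.7407, +0.6718)
∠(n_0, n_3) = 109.09°
δ = |180° − 109.09°| = 70.91°
70.91° > 2α = 57.62°  →  invalid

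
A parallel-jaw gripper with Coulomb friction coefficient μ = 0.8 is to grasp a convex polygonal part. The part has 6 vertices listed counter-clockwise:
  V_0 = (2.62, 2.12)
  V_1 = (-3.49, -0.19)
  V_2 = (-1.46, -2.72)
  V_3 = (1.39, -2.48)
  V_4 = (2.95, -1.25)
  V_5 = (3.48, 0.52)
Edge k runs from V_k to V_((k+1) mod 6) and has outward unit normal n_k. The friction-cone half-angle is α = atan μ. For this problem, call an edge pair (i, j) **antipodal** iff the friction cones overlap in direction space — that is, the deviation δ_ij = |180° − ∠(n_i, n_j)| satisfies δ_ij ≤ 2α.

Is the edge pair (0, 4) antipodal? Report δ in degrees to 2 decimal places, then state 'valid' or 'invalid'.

α = atan 0.8 = 38.66°;  2α = 77.32°
edge 0: e_0 = (-6.11, -2.31);  n_0 = (-0.3536, +0.9354)
edge 4: e_4 = (+0.53, +1.77);  n_4 = (+0.9580, -0.2869)
∠(n_0, n_4) = 127.38°
δ = |180° − 127.38°| = 52.62°
52.62° ≤ 2α = 77.32°  →  valid

δ = 52.62°, valid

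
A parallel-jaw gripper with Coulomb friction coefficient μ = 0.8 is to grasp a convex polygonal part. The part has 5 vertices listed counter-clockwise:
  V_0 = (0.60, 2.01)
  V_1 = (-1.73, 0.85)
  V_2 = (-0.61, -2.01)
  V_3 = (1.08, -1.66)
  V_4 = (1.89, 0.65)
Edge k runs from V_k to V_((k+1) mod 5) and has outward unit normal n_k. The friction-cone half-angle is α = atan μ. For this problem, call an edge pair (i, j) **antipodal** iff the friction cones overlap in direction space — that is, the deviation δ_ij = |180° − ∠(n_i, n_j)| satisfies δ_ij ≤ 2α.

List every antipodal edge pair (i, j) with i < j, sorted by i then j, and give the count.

α = atan 0.8 = 38.66°;  2α = 77.32°
n_0 = (-0.4457, +0.8952)
n_1 = (-0.9311, -0.3646)
n_2 = (+0.2028, -0.9792)
n_3 = (+0.9437, -0.3309)
n_4 = (+0.7255, +0.6882)
  (0,1): δ = 95.08°  ·
  (0,2): δ = 14.77°  ✓
  (0,3): δ = 44.21°  ✓
  (0,4): δ = 107.02°  ·
  (1,2): δ = 99.69°  ·
  (1,3): δ = 40.71°  ✓
  (1,4): δ = 22.10°  ✓
  (2,3): δ = 121.02°  ·
  (2,4): δ = 58.21°  ✓
  (3,4): δ = 117.19°  ·
antipodal pairs: 5

count = 5; pairs: (0,2), (0,3), (1,3), (1,4), (2,4)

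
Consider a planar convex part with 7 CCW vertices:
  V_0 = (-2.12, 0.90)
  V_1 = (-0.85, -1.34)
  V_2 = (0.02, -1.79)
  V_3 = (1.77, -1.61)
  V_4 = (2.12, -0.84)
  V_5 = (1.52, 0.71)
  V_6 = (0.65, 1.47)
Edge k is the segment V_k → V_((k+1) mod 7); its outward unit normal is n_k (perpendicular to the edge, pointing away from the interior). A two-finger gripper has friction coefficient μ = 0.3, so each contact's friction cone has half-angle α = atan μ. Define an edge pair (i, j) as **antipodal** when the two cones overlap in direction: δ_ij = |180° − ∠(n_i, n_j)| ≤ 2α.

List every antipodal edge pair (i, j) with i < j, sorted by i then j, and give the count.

count = 4; pairs: (0,4), (0,5), (1,5), (2,6)

α = atan 0.3 = 16.70°;  2α = 33.40°
n_0 = (-0.8699, -0.4932)
n_1 = (-0.4594, -0.8882)
n_2 = (+0.1023, -0.9948)
n_3 = (+0.9104, -0.4138)
n_4 = (+0.9326, +0.3610)
n_5 = (+0.6579, +0.7531)
n_6 = (-0.2016, +0.9795)
  (0,1): δ = 146.90°  ·
  (0,2): δ = 113.68°  ·
  (0,3): δ = 54.00°  ·
  (0,4): δ = 8.39°  ✓
  (0,5): δ = 19.31°  ✓
  (0,6): δ = 72.08°  ·
  (1,2): δ = 146.78°  ·
  (1,3): δ = 87.09°  ·
  (1,4): δ = 41.49°  ·
  (1,5): δ = 13.79°  ✓
  (1,6): δ = 38.98°  ·
  (2,3): δ = 120.32°  ·
  (2,4): δ = 74.71°  ·
  (2,5): δ = 47.01°  ·
  (2,6): δ = 5.76°  ✓
  (3,4): δ = 134.39°  ·
  (3,5): δ = 106.70°  ·
  (3,6): δ = 53.93°  ·
  (4,5): δ = 152.30°  ·
  (4,6): δ = 99.53°  ·
  (5,6): δ = 127.23°  ·
antipodal pairs: 4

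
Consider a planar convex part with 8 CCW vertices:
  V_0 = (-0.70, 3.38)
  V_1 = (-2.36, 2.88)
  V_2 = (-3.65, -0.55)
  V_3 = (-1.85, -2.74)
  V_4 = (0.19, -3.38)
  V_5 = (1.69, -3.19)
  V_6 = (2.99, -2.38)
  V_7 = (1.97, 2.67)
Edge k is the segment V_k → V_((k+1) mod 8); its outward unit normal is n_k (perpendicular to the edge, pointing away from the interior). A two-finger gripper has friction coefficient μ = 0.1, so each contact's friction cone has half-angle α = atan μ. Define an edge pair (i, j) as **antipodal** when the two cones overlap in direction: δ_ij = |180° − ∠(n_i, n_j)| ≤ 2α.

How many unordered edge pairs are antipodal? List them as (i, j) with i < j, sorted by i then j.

α = atan 0.1 = 5.71°;  2α = 11.42°
n_0 = (-0.2884, +0.9575)
n_1 = (-0.9360, +0.3520)
n_2 = (-0.7725, -0.6350)
n_3 = (-0.2993, -0.9541)
n_4 = (+0.1257, -0.9921)
n_5 = (+0.5288, -0.8487)
n_6 = (+0.9802, +0.1980)
n_7 = (+0.2570, +0.9664)
  (0,1): δ = 127.37°  ·
  (0,2): δ = 67.35°  ·
  (0,3): δ = 34.18°  ·
  (0,4): δ = 9.54°  ✓
  (0,5): δ = 15.16°  ·
  (0,6): δ = 84.66°  ·
  (0,7): δ = 148.35°  ·
  (1,2): δ = 119.97°  ·
  (1,3): δ = 86.81°  ·
  (1,4): δ = 62.17°  ·
  (1,5): δ = 37.46°  ·
  (1,6): δ = 32.03°  ·
  (1,7): δ = 95.72°  ·
  (2,3): δ = 146.84°  ·
  (2,4): δ = 122.20°  ·
  (2,5): δ = 97.49°  ·
  (2,6): δ = 28.00°  ·
  (2,7): δ = 35.69°  ·
  (3,4): δ = 155.36°  ·
  (3,5): δ = 130.66°  ·
  (3,6): δ = 61.16°  ·
  (3,7): δ = 2.53°  ✓
  (4,5): δ = 155.29°  ·
  (4,6): δ = 85.80°  ·
  (4,7): δ = 22.11°  ·
  (5,6): δ = 110.51°  ·
  (5,7): δ = 46.82°  ·
  (6,7): δ = 116.31°  ·
antipodal pairs: 2

count = 2; pairs: (0,4), (3,7)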